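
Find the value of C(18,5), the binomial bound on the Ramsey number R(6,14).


R(6,14) <= C(6+14-2, 6-1) = C(18, 5)
C(18, 5) = 18! / (5! * 13!)
= 8568

8568


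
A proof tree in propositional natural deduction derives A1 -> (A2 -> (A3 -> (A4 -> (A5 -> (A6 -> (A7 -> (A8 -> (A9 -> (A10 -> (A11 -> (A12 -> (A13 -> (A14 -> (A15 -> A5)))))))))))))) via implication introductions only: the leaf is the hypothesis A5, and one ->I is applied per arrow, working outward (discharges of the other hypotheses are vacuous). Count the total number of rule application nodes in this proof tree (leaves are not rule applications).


The formula has 15 arrows (->); its innermost consequent A5 is one of the antecedents,
so the proof starts from the hypothesis leaf A5 (not a rule application) and closes one arrow per ->I.
Building A1 -> (A2 -> (A3 -> (A4 -> (A5 -> (A6 -> (A7 -> (A8 -> (A9 -> (A10 -> (A11 -> (A12 -> (A13 -> (A14 -> (A15 -> A5)))))))))))))) therefore takes 15 nested implication introductions.
Total inference nodes = 15

15


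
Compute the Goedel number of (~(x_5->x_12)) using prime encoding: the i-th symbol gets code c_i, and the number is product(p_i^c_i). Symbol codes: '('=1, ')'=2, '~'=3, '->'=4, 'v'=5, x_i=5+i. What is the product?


Formula: (~(x_5->x_12))
Symbol codes: [1, 3, 1, 10, 4, 17, 2, 2]
Primes: [2, 3, 5, 7, 11, 13, 17, 19]
p_1^1 = 2^1 = 2
p_2^3 = 3^3 = 27
p_3^1 = 5^1 = 5
p_4^10 = 7^10 = 282475249
p_5^4 = 11^4 = 14641
p_6^17 = 13^17 = 8650415919381337933
p_7^2 = 17^2 = 289
p_8^2 = 19^2 = 361
Product = 1007759588034583897618705293523208889510

1007759588034583897618705293523208889510


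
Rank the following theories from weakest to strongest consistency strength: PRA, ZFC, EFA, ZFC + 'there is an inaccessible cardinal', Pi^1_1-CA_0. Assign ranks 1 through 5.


Ordering by consistency strength:
1. EFA
2. PRA
3. Pi^1_1-CA_0
4. ZFC
5. ZFC + 'there is an inaccessible cardinal'


PRA=2, ZFC=4, EFA=1, ZFC + 'there is an inaccessible cardinal'=5, Pi^1_1-CA_0=3


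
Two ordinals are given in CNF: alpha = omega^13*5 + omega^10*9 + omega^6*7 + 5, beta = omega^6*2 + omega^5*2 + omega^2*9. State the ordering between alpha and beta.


Compare term by term from highest exponent:
alpha = omega^13*5 + omega^10*9 + omega^6*7 + 5
beta = omega^6*2 + omega^5*2 + omega^2*9
Term 1: alpha has omega^13*5, beta has omega^6*2
Term 2: alpha has omega^10*9, beta has omega^5*2
Term 3: alpha has omega^6*7, beta has omega^2*9
Term 4: alpha has omega^0*5, beta has omega^0*0
Result: alpha > beta

alpha > beta


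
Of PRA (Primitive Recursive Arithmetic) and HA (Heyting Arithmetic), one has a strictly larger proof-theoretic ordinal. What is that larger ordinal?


Proof-theoretic ordinal of PRA (Primitive Recursive Arithmetic): omega^omega
Proof-theoretic ordinal of HA (Heyting Arithmetic): epsilon_0
Comparing: omega^omega < epsilon_0.
The larger ordinal is epsilon_0 (from HA (Heyting Arithmetic)).

epsilon_0


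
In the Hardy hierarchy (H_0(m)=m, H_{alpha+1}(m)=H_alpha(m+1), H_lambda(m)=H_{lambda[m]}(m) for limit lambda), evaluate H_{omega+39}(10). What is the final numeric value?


H_{omega+39}(10):
Unwind the 39 successor steps: H_{omega+39}(10) = H_omega(10+39) = H_omega(49).
H_omega(m) = H_m(m) = m + m = 2m.
Result = 2 * 49 = 98

98


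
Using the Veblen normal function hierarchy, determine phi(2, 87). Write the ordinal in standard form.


phi(2, 87):
phi(2, beta) = zeta_beta (the beta-th zeta number, fixed point of epsilon).
phi(2, 87) = zeta_87

zeta_87


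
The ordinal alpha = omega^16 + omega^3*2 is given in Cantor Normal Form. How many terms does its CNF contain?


CNF: omega^16 + omega^3*2
Count the summands separated by '+':
  term 1: omega^16
  term 2: omega^3*2
Total terms = 2

2


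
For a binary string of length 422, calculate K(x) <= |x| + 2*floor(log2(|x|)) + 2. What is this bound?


floor(log2(422)) = 8
2 * 8 = 16
K(x) <= 422 + 16 + 2 = 440

440


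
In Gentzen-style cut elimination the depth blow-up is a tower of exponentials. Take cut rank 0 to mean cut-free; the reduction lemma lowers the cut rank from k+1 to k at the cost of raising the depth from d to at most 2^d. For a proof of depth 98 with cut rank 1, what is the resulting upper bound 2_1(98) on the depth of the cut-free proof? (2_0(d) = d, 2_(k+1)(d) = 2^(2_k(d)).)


Each rank reduction sends depth d to at most 2^d; cut rank r needs r reductions.
2_0(98) = 98
2_1(98) = 2^98 = 316912650057057350374175801344
Cut-free depth bound = 316912650057057350374175801344

316912650057057350374175801344


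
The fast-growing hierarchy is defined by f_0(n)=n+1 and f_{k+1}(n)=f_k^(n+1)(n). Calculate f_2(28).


f_2(28) = f_1^29(28)
f_1(m) = 2m + 1.
Iterating: f_1^k(n) = 2^k*(n+1) - 1.
f_2(28) = 2^29*(28+1) - 1 = 536870912*29 - 1 = 15569256447

15569256447


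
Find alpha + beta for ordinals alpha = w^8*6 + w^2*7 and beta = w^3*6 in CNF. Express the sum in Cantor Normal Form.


Ordinal addition (w^8*6 + w^2*7) + w^3*6:
alpha's leading term has exponent 8 > beta's exponent 3, so it survives.
alpha's tail term has exponent 2 < beta's exponent 3, so it is absorbed by beta.
In ordinal addition, any term followed by a strictly larger-exponent term is absorbed.
Result = w^8*6 + w^3*6

w^8*6 + w^3*6


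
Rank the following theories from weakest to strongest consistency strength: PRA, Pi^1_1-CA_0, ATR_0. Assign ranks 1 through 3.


Ordering by consistency strength:
1. PRA
2. ATR_0
3. Pi^1_1-CA_0


PRA=1, Pi^1_1-CA_0=3, ATR_0=2


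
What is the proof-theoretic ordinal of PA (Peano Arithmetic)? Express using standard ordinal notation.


The proof-theoretic ordinal of PA (Peano Arithmetic) is a standard result in ordinal analysis.
This ordinal is the supremum of order types of primitive recursive well-orderings
that the theory can prove to be well-ordered.
For PA (Peano Arithmetic), the proof-theoretic ordinal is epsilon_0.

epsilon_0


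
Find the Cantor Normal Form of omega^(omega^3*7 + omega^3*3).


omega^(omega^3*7 + omega^3*3):
Both terms of the exponent have the same exponent 3, so they merge: omega^3*7 + omega^3*3 = omega^3*(7+3) = omega^3*10.
omega raised to a CNF ordinal is a single CNF term: Result = omega^(omega^3*10)

omega^(omega^3*10)


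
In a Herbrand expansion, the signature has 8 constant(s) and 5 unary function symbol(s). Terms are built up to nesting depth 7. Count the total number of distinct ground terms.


Herbrand terms by depth:
Depth 0: 8 constants
Depth 1: 40 new terms (running total: 48)
Depth 2: 200 new terms (running total: 248)
Depth 3: 1000 new terms (running total: 1248)
Depth 4: 5000 new terms (running total: 6248)
Depth 5: 25000 new terms (running total: 31248)
Depth 6: 125000 new terms (running total: 156248)
Depth 7: 625000 new terms (running total: 781248)
Total distinct ground terms = 781248

781248


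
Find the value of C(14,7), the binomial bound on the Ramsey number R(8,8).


R(8,8) <= C(8+8-2, 8-1) = C(14, 7)
C(14, 7) = 14! / (7! * 7!)
= 3432

3432


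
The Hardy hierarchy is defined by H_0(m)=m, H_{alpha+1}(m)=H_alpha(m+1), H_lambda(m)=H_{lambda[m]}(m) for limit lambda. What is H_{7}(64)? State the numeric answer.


H_7(64):
For finite ordinals k, H_k(n) = n + k (each successor step adds 1).
H_7(64) = 64 + 7 = 71

71


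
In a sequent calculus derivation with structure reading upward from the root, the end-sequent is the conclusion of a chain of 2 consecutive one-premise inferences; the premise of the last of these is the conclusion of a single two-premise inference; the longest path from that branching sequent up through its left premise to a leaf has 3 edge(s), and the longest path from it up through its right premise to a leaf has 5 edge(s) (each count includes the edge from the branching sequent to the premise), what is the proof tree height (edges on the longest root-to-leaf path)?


Longest path through the left premise: 3 edges (measured from the branching sequent)
Longest path through the right premise: 5 edges
Height of the subtree rooted at the branching sequent: max(3, 5) = 5
The branching sequent sits 2 edges above the root (the chain of one-premise inferences), so height = 5 + 2 = 7

7


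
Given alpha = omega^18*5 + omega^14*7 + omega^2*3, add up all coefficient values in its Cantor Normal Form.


CNF: omega^18*5 + omega^14*7 + omega^2*3
Coefficients: 5 + 7 + 3 = 15

15


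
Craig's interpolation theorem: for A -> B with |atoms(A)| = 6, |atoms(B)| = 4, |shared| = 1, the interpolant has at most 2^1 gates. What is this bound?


Shared atoms = 1
Craig interpolant size bound = 2^1
= 2

2


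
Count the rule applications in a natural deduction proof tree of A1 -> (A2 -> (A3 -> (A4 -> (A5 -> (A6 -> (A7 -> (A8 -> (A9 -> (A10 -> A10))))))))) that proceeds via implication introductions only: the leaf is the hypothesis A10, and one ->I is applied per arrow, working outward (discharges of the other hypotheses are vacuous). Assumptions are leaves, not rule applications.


The formula has 10 arrows (->); its innermost consequent A10 is one of the antecedents,
so the proof starts from the hypothesis leaf A10 (not a rule application) and closes one arrow per ->I.
Building A1 -> (A2 -> (A3 -> (A4 -> (A5 -> (A6 -> (A7 -> (A8 -> (A9 -> (A10 -> A10))))))))) therefore takes 10 nested implication introductions.
Total inference nodes = 10

10


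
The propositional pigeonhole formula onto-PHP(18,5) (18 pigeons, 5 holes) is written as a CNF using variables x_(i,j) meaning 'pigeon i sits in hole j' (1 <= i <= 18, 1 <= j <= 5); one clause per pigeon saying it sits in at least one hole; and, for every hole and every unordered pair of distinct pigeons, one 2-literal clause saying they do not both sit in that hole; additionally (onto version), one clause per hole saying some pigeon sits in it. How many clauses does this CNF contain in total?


onto-PHP(18,5): 18 pigeons, 5 holes, 18*5 = 90 variables.
- pigeon clauses: one per pigeon -> 18 clauses
- hole clauses: 5 holes * C(18,2) = 5 * 153 -> 765 clauses
- onto clauses: one per hole -> 5 clauses
Total clauses = 18 + 765 + 5 = 788

788


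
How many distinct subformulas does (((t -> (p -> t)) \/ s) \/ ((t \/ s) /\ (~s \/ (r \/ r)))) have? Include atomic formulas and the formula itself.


Formula: (((t -> (p -> t)) \/ s) \/ ((t \/ s) /\ (~s \/ (r \/ r))))
Subformulas found:
  1. s
  2. r
  3. t
  4. p
  5. ~s
  6. (r \/ r)
  7. (t \/ s)
  8. (p -> t)
  9. (t -> (p -> t))
  10. (~s \/ (r \/ r))
  11. ((t -> (p -> t)) \/ s)
  12. ((t \/ s) /\ (~s \/ (r \/ r)))
  13. (((t -> (p -> t)) \/ s) \/ ((t \/ s) /\ (~s \/ (r \/ r))))
Total distinct subformulas = 13

13


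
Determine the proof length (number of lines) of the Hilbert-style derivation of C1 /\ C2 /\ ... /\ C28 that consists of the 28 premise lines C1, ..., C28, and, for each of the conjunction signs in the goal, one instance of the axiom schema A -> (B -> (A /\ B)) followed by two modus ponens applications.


Conjoining 28 premises:
- 28 premise lines
- the goal has 27 conjunction signs; each costs 1 axiom instance + 2 MP = 3 lines: 3 * 27 = 81
Total = 28 + 81 = 109 lines.

109


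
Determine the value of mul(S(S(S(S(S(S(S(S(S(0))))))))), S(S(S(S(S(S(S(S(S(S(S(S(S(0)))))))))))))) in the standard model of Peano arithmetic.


mul(S^9(0), S^13(0)):
S^9(0) = 9
S^13(0) = 13
9 * 13 = 117

117


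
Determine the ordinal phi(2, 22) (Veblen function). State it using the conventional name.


phi(2, 22):
phi(2, beta) = zeta_beta (the beta-th zeta number, fixed point of epsilon).
phi(2, 22) = zeta_22

zeta_22


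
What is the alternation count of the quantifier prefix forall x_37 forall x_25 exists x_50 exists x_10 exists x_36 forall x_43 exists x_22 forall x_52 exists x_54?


Walk the prefix and count type changes:
  position 1: forall -> forall
  position 2: forall -> exists <-- alternation
  position 3: exists -> exists
  position 4: exists -> exists
  position 5: exists -> forall <-- alternation
  position 6: forall -> exists <-- alternation
  position 7: exists -> forall <-- alternation
  position 8: forall -> exists <-- alternation
Total alternations = 5

5


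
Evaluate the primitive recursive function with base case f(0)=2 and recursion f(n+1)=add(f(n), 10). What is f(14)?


f(0) = 2
f(1) = add(f(0), 10) = add(2, 10) = 12
f(2) = add(f(1), 10) = add(12, 10) = 22
f(3) = add(f(2), 10) = add(22, 10) = 32
f(4) = add(f(3), 10) = add(32, 10) = 42
f(5) = add(f(4), 10) = add(42, 10) = 52
f(6) = add(f(5), 10) = add(52, 10) = 62
f(7) = add(f(6), 10) = add(62, 10) = 72
f(8) = add(f(7), 10) = add(72, 10) = 82
f(9) = add(f(8), 10) = add(82, 10) = 92
f(10) = add(f(9), 10) = add(92, 10) = 102
f(11) = add(f(10), 10) = add(102, 10) = 112
f(12) = add(f(11), 10) = add(112, 10) = 122
f(13) = add(f(12), 10) = add(122, 10) = 132
f(14) = add(f(13), 10) = add(132, 10) = 142


142


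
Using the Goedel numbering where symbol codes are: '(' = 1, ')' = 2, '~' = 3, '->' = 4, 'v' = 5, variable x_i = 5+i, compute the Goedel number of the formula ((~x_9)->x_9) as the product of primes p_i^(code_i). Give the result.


Formula: ((~x_9)->x_9)
Symbol codes: [1, 1, 3, 14, 2, 4, 14, 2]
Primes: [2, 3, 5, 7, 11, 13, 17, 19]
p_1^1 = 2^1 = 2
p_2^1 = 3^1 = 3
p_3^3 = 5^3 = 125
p_4^14 = 7^14 = 678223072849
p_5^2 = 11^2 = 121
p_6^4 = 13^4 = 28561
p_7^14 = 17^14 = 168377826559400929
p_8^2 = 19^2 = 361
Product = 106852504094843849998767832701168358920750

106852504094843849998767832701168358920750


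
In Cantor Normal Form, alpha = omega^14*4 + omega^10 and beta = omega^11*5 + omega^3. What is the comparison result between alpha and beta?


Compare term by term from highest exponent:
alpha = omega^14*4 + omega^10
beta = omega^11*5 + omega^3
Term 1: alpha has omega^14*4, beta has omega^11*5
Term 2: alpha has omega^10*1, beta has omega^3*1
Result: alpha > beta

alpha > beta


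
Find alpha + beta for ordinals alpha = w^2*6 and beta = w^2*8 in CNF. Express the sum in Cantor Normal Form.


Ordinal addition w^2*6 + w^2*8:
Both terms have the same exponent 2.
w^e*c + w^e*d = w^e*(c+d).
Result = w^2*(6+8) = w^2*14

w^2*14


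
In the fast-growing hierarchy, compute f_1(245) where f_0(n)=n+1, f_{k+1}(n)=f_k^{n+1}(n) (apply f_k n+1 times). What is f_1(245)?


f_1(245) = f_0^246(245)
f_0 adds 1 each time, applied 246 times.
f_1(245) = 245 + 246 = 491

491


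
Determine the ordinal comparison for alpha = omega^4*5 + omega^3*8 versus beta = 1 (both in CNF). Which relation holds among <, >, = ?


Compare term by term from highest exponent:
alpha = omega^4*5 + omega^3*8
beta = 1
Term 1: alpha has omega^4*5, beta has omega^0*1
Term 2: alpha has omega^3*8, beta has omega^0*0
Result: alpha > beta

alpha > beta


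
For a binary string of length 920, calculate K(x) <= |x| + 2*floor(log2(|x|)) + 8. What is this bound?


floor(log2(920)) = 9
2 * 9 = 18
K(x) <= 920 + 18 + 8 = 946

946


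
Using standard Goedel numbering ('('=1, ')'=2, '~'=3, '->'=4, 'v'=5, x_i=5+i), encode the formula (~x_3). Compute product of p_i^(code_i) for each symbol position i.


Formula: (~x_3)
Symbol codes: [1, 3, 8, 2]
Primes: [2, 3, 5, 7]
p_1^1 = 2^1 = 2
p_2^3 = 3^3 = 27
p_3^8 = 5^8 = 390625
p_4^2 = 7^2 = 49
Product = 1033593750

1033593750


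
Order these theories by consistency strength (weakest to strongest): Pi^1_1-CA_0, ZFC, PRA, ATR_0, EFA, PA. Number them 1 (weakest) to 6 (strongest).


Ordering by consistency strength:
1. EFA
2. PRA
3. PA
4. ATR_0
5. Pi^1_1-CA_0
6. ZFC


Pi^1_1-CA_0=5, ZFC=6, PRA=2, ATR_0=4, EFA=1, PA=3


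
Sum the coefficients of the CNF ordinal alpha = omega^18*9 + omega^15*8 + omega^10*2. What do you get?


CNF: omega^18*9 + omega^15*8 + omega^10*2
Coefficients: 9 + 8 + 2 = 19

19


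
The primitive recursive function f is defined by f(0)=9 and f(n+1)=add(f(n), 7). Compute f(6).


f(0) = 9
f(1) = add(f(0), 7) = add(9, 7) = 16
f(2) = add(f(1), 7) = add(16, 7) = 23
f(3) = add(f(2), 7) = add(23, 7) = 30
f(4) = add(f(3), 7) = add(30, 7) = 37
f(5) = add(f(4), 7) = add(37, 7) = 44
f(6) = add(f(5), 7) = add(44, 7) = 51


51


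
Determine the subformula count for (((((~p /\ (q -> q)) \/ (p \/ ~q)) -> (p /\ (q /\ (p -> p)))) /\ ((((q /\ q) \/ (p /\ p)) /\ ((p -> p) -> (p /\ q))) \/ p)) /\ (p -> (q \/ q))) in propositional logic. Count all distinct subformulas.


Formula: (((((~p /\ (q -> q)) \/ (p \/ ~q)) -> (p /\ (q /\ (p -> p)))) /\ ((((q /\ q) \/ (p /\ p)) /\ ((p -> p) -> (p /\ q))) \/ p)) /\ (p -> (q \/ q)))
Subformulas found:
  1. q
  2. p
  3. ~p
  4. ~q
  5. (p /\ q)
  6. (q /\ q)
  7. (q -> q)
  8. (p -> p)
  9. (p /\ p)
  10. (q \/ q)
  11. (p \/ ~q)
  12. (p -> (q \/ q))
  13. (q /\ (p -> p))
  14. (~p /\ (q -> q))
  15. (p /\ (q /\ (p -> p)))
  16. ((p -> p) -> (p /\ q))
  17. ((q /\ q) \/ (p /\ p))
  18. ((~p /\ (q -> q)) \/ (p \/ ~q))
  19. (((q /\ q) \/ (p /\ p)) /\ ((p -> p) -> (p /\ q)))
  20. ((((q /\ q) \/ (p /\ p)) /\ ((p -> p) -> (p /\ q))) \/ p)
  21. (((~p /\ (q -> q)) \/ (p \/ ~q)) -> (p /\ (q /\ (p -> p))))
  22. ((((~p /\ (q -> q)) \/ (p \/ ~q)) -> (p /\ (q /\ (p -> p)))) /\ ((((q /\ q) \/ (p /\ p)) /\ ((p -> p) -> (p /\ q))) \/ p))
  23. (((((~p /\ (q -> q)) \/ (p \/ ~q)) -> (p /\ (q /\ (p -> p)))) /\ ((((q /\ q) \/ (p /\ p)) /\ ((p -> p) -> (p /\ q))) \/ p)) /\ (p -> (q \/ q)))
Total distinct subformulas = 23

23


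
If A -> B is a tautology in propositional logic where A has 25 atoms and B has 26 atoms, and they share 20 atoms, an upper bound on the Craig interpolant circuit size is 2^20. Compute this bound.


Shared atoms = 20
Craig interpolant size bound = 2^20
= 1048576

1048576


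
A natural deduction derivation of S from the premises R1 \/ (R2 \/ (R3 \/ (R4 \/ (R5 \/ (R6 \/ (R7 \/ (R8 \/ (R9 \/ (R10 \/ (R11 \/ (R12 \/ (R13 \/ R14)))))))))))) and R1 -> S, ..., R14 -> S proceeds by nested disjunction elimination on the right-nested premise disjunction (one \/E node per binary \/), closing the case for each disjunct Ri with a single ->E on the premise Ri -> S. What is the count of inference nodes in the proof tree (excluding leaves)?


The premise R1 \/ (R2 \/ (R3 \/ (R4 \/ (R5 \/ (R6 \/ (R7 \/ (R8 \/ (R9 \/ (R10 \/ (R11 \/ (R12 \/ (R13 \/ R14)))))))))))) contains 14 disjuncts, hence 13 binary \/ connectives.
- Each binary \/ is eliminated once: 13 \/E nodes.
- Each of the 14 cases Ri derives S by one ->E with Ri -> S: 14 ->E nodes.
Total = 13 + 14 = 27

27


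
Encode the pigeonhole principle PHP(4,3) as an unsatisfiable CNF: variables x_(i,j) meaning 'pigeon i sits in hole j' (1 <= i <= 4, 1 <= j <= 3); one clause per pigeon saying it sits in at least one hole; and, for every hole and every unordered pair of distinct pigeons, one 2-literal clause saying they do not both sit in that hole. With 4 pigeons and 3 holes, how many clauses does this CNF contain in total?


PHP(4,3): 4 pigeons, 3 holes, 4*3 = 12 variables.
- pigeon clauses: one per pigeon -> 4 clauses
- hole clauses: 3 holes * C(4,2) = 3 * 6 -> 18 clauses
Total clauses = 4 + 18 = 22

22


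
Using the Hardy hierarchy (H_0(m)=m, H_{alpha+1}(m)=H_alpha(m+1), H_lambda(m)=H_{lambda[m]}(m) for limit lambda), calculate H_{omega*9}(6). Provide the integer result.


H_{omega*9}(6):
For the Hardy hierarchy, H_{omega*k}(n) = 2^k * n.
2^9 = 512.
512 * 6 = 3072

3072


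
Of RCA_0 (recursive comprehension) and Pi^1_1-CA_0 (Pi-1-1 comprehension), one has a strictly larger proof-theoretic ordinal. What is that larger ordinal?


Proof-theoretic ordinal of RCA_0 (recursive comprehension): omega^omega
Proof-theoretic ordinal of Pi^1_1-CA_0 (Pi-1-1 comprehension): psi_0(Omega_omega)
Comparing: omega^omega < psi_0(Omega_omega).
The larger ordinal is psi_0(Omega_omega) (from Pi^1_1-CA_0 (Pi-1-1 comprehension)).

psi_0(Omega_omega)


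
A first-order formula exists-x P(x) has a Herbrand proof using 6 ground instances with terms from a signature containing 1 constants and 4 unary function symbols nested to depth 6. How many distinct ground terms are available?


Herbrand terms by depth:
Depth 0: 1 constants
Depth 1: 4 new terms (running total: 5)
Depth 2: 16 new terms (running total: 21)
Depth 3: 64 new terms (running total: 85)
Depth 4: 256 new terms (running total: 341)
Depth 5: 1024 new terms (running total: 1365)
Depth 6: 4096 new terms (running total: 5461)
Total distinct ground terms = 5461

5461


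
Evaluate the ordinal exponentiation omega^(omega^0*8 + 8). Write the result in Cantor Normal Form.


omega^(omega^0*8 + 8):
omega^0 = 1, so the exponent is 8 + 8 = 16 (finite ordinal addition).
Result = omega^16, already a single CNF term.

omega^16


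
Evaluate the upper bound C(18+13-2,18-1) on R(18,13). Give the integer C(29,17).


R(18,13) <= C(18+13-2, 18-1) = C(29, 17)
C(29, 17) = 29! / (17! * 12!)
= 51895935

51895935


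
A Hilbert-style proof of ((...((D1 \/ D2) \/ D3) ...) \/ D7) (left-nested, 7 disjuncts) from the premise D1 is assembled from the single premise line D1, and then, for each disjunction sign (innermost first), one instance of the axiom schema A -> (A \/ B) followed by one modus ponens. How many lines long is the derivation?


Building the left-nested 7-ary disjunction from D1:
- 1 premise line (D1)
- 7 disjuncts means 6 disjunction signs; each needs 1 axiom instance + 1 MP = 2 lines: 2 * 6 = 12
Total = 1 + 12 = 13 lines.

13


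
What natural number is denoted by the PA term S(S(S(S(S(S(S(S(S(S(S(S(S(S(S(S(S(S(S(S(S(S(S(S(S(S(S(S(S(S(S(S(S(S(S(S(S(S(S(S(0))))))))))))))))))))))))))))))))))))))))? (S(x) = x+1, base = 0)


Counting successors applied to 0:
40 applications of S to 0 = 40

40


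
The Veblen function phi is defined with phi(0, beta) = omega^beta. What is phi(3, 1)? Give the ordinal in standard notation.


phi(3, 1):
phi(3, beta) = eta_beta (the beta-th eta number, fixed point of zeta).
phi(3, 1) = eta_1

eta_1


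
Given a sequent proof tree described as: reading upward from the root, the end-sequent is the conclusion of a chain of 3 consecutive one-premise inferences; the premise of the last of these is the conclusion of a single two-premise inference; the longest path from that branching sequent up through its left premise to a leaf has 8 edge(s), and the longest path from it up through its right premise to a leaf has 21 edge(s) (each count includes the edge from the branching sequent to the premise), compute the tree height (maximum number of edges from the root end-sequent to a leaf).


Longest path through the left premise: 8 edges (measured from the branching sequent)
Longest path through the right premise: 21 edges
Height of the subtree rooted at the branching sequent: max(8, 21) = 21
The branching sequent sits 3 edges above the root (the chain of one-premise inferences), so height = 21 + 3 = 24

24


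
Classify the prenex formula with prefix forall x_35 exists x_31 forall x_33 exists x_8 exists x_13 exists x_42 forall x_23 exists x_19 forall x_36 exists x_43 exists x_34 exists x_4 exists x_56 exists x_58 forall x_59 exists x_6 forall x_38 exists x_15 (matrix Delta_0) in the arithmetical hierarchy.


Leading quantifier is forall, so the class is Pi.
Number of quantifier blocks = alternations + 1 = 11 + 1 = 12.
Classification: Pi_12

Pi_12


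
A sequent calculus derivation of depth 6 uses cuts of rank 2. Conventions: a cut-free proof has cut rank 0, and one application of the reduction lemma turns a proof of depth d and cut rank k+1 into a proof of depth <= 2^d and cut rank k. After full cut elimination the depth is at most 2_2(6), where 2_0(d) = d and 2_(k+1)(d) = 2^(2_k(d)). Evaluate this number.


Each rank reduction sends depth d to at most 2^d; cut rank r needs r reductions.
2_0(6) = 6
2_1(6) = 2^6 = 64
2_2(6) = 2^64 = 18446744073709551616
Cut-free depth bound = 18446744073709551616

18446744073709551616


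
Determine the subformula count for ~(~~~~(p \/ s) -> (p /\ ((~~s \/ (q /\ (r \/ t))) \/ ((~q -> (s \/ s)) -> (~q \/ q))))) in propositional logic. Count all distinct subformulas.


Formula: ~(~~~~(p \/ s) -> (p /\ ((~~s \/ (q /\ (r \/ t))) \/ ((~q -> (s \/ s)) -> (~q \/ q)))))
Subformulas found:
  1. r
  2. q
  3. s
  4. t
  5. p
  6. ~s
  7. ~q
  8. ~~s
  9. (s \/ s)
  10. (r \/ t)
  11. (p \/ s)
  12. ~(p \/ s)
  13. (~q \/ q)
  14. ~~(p \/ s)
  15. ~~~(p \/ s)
  16. ~~~~(p \/ s)
  17. (q /\ (r \/ t))
  18. (~q -> (s \/ s))
  19. (~~s \/ (q /\ (r \/ t)))
  20. ((~q -> (s \/ s)) -> (~q \/ q))
  21. ((~~s \/ (q /\ (r \/ t))) \/ ((~q -> (s \/ s)) -> (~q \/ q)))
  22. (p /\ ((~~s \/ (q /\ (r \/ t))) \/ ((~q -> (s \/ s)) -> (~q \/ q))))
  23. (~~~~(p \/ s) -> (p /\ ((~~s \/ (q /\ (r \/ t))) \/ ((~q -> (s \/ s)) -> (~q \/ q)))))
  24. ~(~~~~(p \/ s) -> (p /\ ((~~s \/ (q /\ (r \/ t))) \/ ((~q -> (s \/ s)) -> (~q \/ q)))))
Total distinct subformulas = 24

24


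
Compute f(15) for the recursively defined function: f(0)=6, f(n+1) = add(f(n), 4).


f(0) = 6
f(1) = add(f(0), 4) = add(6, 4) = 10
f(2) = add(f(1), 4) = add(10, 4) = 14
f(3) = add(f(2), 4) = add(14, 4) = 18
f(4) = add(f(3), 4) = add(18, 4) = 22
f(5) = add(f(4), 4) = add(22, 4) = 26
f(6) = add(f(5), 4) = add(26, 4) = 30
f(7) = add(f(6), 4) = add(30, 4) = 34
f(8) = add(f(7), 4) = add(34, 4) = 38
f(9) = add(f(8), 4) = add(38, 4) = 42
f(10) = add(f(9), 4) = add(42, 4) = 46
f(11) = add(f(10), 4) = add(46, 4) = 50
f(12) = add(f(11), 4) = add(50, 4) = 54
f(13) = add(f(12), 4) = add(54, 4) = 58
f(14) = add(f(13), 4) = add(58, 4) = 62
f(15) = add(f(14), 4) = add(62, 4) = 66


66


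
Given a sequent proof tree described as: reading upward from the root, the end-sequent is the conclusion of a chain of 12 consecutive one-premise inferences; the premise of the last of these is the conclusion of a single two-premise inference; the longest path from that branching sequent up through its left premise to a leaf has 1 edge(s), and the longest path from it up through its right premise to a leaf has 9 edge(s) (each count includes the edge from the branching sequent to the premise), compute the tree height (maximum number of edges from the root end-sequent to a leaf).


Longest path through the left premise: 1 edges (measured from the branching sequent)
Longest path through the right premise: 9 edges
Height of the subtree rooted at the branching sequent: max(1, 9) = 9
The branching sequent sits 12 edges above the root (the chain of one-premise inferences), so height = 9 + 12 = 21

21


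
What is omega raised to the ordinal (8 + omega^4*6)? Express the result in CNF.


omega^(8 + omega^4*6):
In ordinal addition a term is absorbed by a following term of strictly larger exponent: 0 < 4, so 8 + omega^4*6 = omega^4*6.
omega raised to a CNF ordinal is a single CNF term: Result = omega^(omega^4*6)

omega^(omega^4*6)


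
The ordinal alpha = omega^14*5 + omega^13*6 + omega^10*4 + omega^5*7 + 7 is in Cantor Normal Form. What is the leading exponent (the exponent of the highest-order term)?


CNF: omega^14*5 + omega^13*6 + omega^10*4 + omega^5*7 + 7
The leading term is omega^14*5, which has exponent 14.

14


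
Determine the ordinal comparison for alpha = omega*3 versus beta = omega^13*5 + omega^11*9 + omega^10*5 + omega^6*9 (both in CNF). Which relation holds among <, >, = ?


Compare term by term from highest exponent:
alpha = omega*3
beta = omega^13*5 + omega^11*9 + omega^10*5 + omega^6*9
Term 1: alpha has omega^1*3, beta has omega^13*5
Term 2: alpha has omega^0*0, beta has omega^11*9
Term 3: alpha has omega^0*0, beta has omega^10*5
Term 4: alpha has omega^0*0, beta has omega^6*9
Result: alpha < beta

alpha < beta


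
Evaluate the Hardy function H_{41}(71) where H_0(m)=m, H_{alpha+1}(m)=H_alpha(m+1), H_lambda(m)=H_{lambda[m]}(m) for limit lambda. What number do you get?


H_41(71):
For finite ordinals k, H_k(n) = n + k (each successor step adds 1).
H_41(71) = 71 + 41 = 112

112


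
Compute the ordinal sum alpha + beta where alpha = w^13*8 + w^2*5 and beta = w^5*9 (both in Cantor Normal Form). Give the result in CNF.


Ordinal addition (w^13*8 + w^2*5) + w^5*9:
alpha's leading term has exponent 13 > beta's exponent 5, so it survives.
alpha's tail term has exponent 2 < beta's exponent 5, so it is absorbed by beta.
In ordinal addition, any term followed by a strictly larger-exponent term is absorbed.
Result = w^13*8 + w^5*9

w^13*8 + w^5*9


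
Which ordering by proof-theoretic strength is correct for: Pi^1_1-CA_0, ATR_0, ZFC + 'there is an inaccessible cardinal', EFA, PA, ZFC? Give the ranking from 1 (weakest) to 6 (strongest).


Ordering by consistency strength:
1. EFA
2. PA
3. ATR_0
4. Pi^1_1-CA_0
5. ZFC
6. ZFC + 'there is an inaccessible cardinal'


Pi^1_1-CA_0=4, ATR_0=3, ZFC + 'there is an inaccessible cardinal'=6, EFA=1, PA=2, ZFC=5


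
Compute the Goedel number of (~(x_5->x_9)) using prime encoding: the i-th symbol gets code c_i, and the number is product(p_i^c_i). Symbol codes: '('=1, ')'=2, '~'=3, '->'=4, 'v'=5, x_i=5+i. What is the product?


Formula: (~(x_5->x_9))
Symbol codes: [1, 3, 1, 10, 4, 14, 2, 2]
Primes: [2, 3, 5, 7, 11, 13, 17, 19]
p_1^1 = 2^1 = 2
p_2^3 = 3^3 = 27
p_3^1 = 5^1 = 5
p_4^10 = 7^10 = 282475249
p_5^4 = 11^4 = 14641
p_6^14 = 13^14 = 3937376385699289
p_7^2 = 17^2 = 289
p_8^2 = 19^2 = 361
Product = 458698037339364541474148972928178830

458698037339364541474148972928178830


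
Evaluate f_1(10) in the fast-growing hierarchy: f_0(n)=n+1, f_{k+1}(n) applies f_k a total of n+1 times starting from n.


f_1(10) = f_0^11(10)
f_0 adds 1 each time, applied 11 times.
f_1(10) = 10 + 11 = 21

21


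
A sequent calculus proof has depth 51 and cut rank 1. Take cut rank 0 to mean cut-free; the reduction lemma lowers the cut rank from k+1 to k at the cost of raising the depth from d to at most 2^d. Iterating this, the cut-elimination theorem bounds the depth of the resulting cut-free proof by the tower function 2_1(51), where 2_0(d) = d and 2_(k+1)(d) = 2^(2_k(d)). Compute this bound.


Each rank reduction sends depth d to at most 2^d; cut rank r needs r reductions.
2_0(51) = 51
2_1(51) = 2^51 = 2251799813685248
Cut-free depth bound = 2251799813685248

2251799813685248


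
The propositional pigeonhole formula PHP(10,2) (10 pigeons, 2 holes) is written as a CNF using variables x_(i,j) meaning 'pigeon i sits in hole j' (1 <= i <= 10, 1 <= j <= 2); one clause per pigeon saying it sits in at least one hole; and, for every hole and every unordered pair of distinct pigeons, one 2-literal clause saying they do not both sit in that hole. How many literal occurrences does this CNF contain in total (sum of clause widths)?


PHP(10,2): 10 pigeons, 2 holes, 10*2 = 20 variables.
- pigeon clauses: one per pigeon -> 10 clauses of width 2 -> 20 literals
- hole clauses: 2 holes * C(10,2) = 2 * 45 -> 90 clauses of width 2 -> 180 literals
Total literal occurrences = 20 + 180 = 200

200


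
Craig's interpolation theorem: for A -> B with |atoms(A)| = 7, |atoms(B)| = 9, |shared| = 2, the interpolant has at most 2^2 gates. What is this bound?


Shared atoms = 2
Craig interpolant size bound = 2^2
= 4

4


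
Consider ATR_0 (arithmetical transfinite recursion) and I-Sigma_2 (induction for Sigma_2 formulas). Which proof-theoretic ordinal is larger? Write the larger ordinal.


Proof-theoretic ordinal of ATR_0 (arithmetical transfinite recursion): Gamma_0
Proof-theoretic ordinal of I-Sigma_2 (induction for Sigma_2 formulas): omega^(omega^omega)
Comparing: omega^(omega^omega) < Gamma_0.
The larger ordinal is Gamma_0 (from ATR_0 (arithmetical transfinite recursion)).

Gamma_0


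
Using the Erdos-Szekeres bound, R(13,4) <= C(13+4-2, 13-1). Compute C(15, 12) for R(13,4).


R(13,4) <= C(13+4-2, 13-1) = C(15, 12)
C(15, 12) = 15! / (12! * 3!)
= 455

455


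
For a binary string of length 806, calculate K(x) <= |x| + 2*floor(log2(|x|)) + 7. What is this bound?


floor(log2(806)) = 9
2 * 9 = 18
K(x) <= 806 + 18 + 7 = 831

831


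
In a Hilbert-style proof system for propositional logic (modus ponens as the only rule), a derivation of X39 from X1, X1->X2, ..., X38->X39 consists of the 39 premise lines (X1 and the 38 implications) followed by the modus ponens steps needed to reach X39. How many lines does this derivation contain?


We have 39 premise lines: X1 and 38 implications.
Each implication is detached once by MP, giving 38 MP lines.
39 premise lines + 38 MP lines = 77 total lines.

77


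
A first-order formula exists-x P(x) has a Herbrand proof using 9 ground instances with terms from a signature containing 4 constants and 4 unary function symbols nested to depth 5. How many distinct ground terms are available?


Herbrand terms by depth:
Depth 0: 4 constants
Depth 1: 16 new terms (running total: 20)
Depth 2: 64 new terms (running total: 84)
Depth 3: 256 new terms (running total: 340)
Depth 4: 1024 new terms (running total: 1364)
Depth 5: 4096 new terms (running total: 5460)
Total distinct ground terms = 5460

5460


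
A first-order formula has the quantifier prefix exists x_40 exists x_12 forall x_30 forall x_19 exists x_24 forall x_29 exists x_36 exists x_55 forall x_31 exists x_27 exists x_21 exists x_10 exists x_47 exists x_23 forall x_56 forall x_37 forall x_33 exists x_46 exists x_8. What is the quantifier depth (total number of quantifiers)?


Quantifier prefix has 19 quantifier symbols.
Quantifier depth = 19

19


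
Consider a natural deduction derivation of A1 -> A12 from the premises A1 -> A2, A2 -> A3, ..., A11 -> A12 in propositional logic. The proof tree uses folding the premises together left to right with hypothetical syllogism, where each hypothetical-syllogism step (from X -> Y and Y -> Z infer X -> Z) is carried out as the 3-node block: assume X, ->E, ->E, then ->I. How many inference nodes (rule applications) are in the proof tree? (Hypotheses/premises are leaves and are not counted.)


There are 11 premises in the chain. The first HS step combines premises 1 and 2; each further premise needs one more HS step.
So 11 premises require 11 - 1 = 10 hypothetical-syllogism steps.
Each HS step uses 3 inference nodes (->E, ->E, ->I).
10 * 3 = 30 total inference nodes.

30


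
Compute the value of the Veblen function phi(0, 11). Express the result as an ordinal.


phi(0, 11):
phi(0, beta) = omega^beta by definition.
phi(0, 11) = omega^11

omega^11


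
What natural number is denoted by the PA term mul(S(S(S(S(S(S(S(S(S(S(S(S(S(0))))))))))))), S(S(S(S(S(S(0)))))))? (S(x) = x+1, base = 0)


mul(S^13(0), S^6(0)):
S^13(0) = 13
S^6(0) = 6
13 * 6 = 78

78


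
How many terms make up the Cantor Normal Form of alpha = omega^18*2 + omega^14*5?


CNF: omega^18*2 + omega^14*5
Count the summands separated by '+':
  term 1: omega^18*2
  term 2: omega^14*5
Total terms = 2

2


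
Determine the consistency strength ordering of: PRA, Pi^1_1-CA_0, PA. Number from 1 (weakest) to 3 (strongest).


Ordering by consistency strength:
1. PRA
2. PA
3. Pi^1_1-CA_0


PRA=1, Pi^1_1-CA_0=3, PA=2


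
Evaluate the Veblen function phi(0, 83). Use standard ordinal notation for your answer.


phi(0, 83):
phi(0, beta) = omega^beta by definition.
phi(0, 83) = omega^83

omega^83


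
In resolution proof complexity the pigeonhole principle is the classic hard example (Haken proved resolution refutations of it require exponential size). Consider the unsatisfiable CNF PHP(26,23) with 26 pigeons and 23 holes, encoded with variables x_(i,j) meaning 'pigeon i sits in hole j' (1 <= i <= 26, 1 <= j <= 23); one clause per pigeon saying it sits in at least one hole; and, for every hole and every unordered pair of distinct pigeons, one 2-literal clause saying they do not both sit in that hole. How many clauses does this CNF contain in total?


PHP(26,23): 26 pigeons, 23 holes, 26*23 = 598 variables.
- pigeon clauses: one per pigeon -> 26 clauses
- hole clauses: 23 holes * C(26,2) = 23 * 325 -> 7475 clauses
Total clauses = 26 + 7475 = 7501

7501


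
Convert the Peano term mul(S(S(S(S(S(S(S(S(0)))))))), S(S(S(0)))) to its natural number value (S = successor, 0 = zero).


mul(S^8(0), S^3(0)):
S^8(0) = 8
S^3(0) = 3
8 * 3 = 24

24


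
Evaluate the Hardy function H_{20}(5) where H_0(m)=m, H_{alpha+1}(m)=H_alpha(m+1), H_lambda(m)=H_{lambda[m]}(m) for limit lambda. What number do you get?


H_20(5):
For finite ordinals k, H_k(n) = n + k (each successor step adds 1).
H_20(5) = 5 + 20 = 25

25


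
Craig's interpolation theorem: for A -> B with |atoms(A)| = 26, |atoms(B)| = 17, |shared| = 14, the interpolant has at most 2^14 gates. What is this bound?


Shared atoms = 14
Craig interpolant size bound = 2^14
= 16384

16384


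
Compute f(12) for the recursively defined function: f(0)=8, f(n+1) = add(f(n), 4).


f(0) = 8
f(1) = add(f(0), 4) = add(8, 4) = 12
f(2) = add(f(1), 4) = add(12, 4) = 16
f(3) = add(f(2), 4) = add(16, 4) = 20
f(4) = add(f(3), 4) = add(20, 4) = 24
f(5) = add(f(4), 4) = add(24, 4) = 28
f(6) = add(f(5), 4) = add(28, 4) = 32
f(7) = add(f(6), 4) = add(32, 4) = 36
f(8) = add(f(7), 4) = add(36, 4) = 40
f(9) = add(f(8), 4) = add(40, 4) = 44
f(10) = add(f(9), 4) = add(44, 4) = 48
f(11) = add(f(10), 4) = add(48, 4) = 52
f(12) = add(f(11), 4) = add(52, 4) = 56


56


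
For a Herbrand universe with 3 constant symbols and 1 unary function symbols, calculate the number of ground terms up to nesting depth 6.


Herbrand terms by depth:
Depth 0: 3 constants
Depth 1: 3 new terms (running total: 6)
Depth 2: 3 new terms (running total: 9)
Depth 3: 3 new terms (running total: 12)
Depth 4: 3 new terms (running total: 15)
Depth 5: 3 new terms (running total: 18)
Depth 6: 3 new terms (running total: 21)
Total distinct ground terms = 21

21


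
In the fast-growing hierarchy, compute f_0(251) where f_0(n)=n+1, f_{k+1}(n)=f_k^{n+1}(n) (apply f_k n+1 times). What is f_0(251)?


f_0(251) = 251 + 1 = 252

252


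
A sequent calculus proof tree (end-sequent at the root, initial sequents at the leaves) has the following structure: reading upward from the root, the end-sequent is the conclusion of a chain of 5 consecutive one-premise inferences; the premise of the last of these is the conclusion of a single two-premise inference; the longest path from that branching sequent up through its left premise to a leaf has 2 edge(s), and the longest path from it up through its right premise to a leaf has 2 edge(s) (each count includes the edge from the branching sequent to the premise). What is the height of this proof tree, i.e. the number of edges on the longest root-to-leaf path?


Longest path through the left premise: 2 edges (measured from the branching sequent)
Longest path through the right premise: 2 edges
Height of the subtree rooted at the branching sequent: max(2, 2) = 2
The branching sequent sits 5 edges above the root (the chain of one-premise inferences), so height = 2 + 5 = 7

7


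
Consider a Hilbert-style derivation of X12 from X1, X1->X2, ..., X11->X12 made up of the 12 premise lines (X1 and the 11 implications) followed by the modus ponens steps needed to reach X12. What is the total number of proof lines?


We have 12 premise lines: X1 and 11 implications.
Each implication is detached once by MP, giving 11 MP lines.
12 premise lines + 11 MP lines = 23 total lines.

23


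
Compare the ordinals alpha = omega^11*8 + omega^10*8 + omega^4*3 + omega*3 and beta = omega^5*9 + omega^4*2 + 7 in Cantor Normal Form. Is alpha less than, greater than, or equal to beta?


Compare term by term from highest exponent:
alpha = omega^11*8 + omega^10*8 + omega^4*3 + omega*3
beta = omega^5*9 + omega^4*2 + 7
Term 1: alpha has omega^11*8, beta has omega^5*9
Term 2: alpha has omega^10*8, beta has omega^4*2
Term 3: alpha has omega^4*3, beta has omega^0*7
Term 4: alpha has omega^1*3, beta has omega^0*0
Result: alpha > beta

alpha > beta


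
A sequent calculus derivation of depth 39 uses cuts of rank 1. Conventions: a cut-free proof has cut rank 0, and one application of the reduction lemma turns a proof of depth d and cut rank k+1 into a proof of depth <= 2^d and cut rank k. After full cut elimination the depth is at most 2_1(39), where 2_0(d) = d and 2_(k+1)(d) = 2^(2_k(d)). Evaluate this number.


Each rank reduction sends depth d to at most 2^d; cut rank r needs r reductions.
2_0(39) = 39
2_1(39) = 2^39 = 549755813888
Cut-free depth bound = 549755813888

549755813888
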